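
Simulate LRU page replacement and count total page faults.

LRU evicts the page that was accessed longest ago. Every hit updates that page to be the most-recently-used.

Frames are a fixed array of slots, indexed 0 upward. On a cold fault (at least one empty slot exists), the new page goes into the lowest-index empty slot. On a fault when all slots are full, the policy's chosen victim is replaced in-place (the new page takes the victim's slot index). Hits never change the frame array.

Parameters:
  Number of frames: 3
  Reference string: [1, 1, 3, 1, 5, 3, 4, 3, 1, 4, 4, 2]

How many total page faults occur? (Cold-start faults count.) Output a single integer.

Answer: 6

Derivation:
Step 0: ref 1 → FAULT, frames=[1,-,-]
Step 1: ref 1 → HIT, frames=[1,-,-]
Step 2: ref 3 → FAULT, frames=[1,3,-]
Step 3: ref 1 → HIT, frames=[1,3,-]
Step 4: ref 5 → FAULT, frames=[1,3,5]
Step 5: ref 3 → HIT, frames=[1,3,5]
Step 6: ref 4 → FAULT (evict 1), frames=[4,3,5]
Step 7: ref 3 → HIT, frames=[4,3,5]
Step 8: ref 1 → FAULT (evict 5), frames=[4,3,1]
Step 9: ref 4 → HIT, frames=[4,3,1]
Step 10: ref 4 → HIT, frames=[4,3,1]
Step 11: ref 2 → FAULT (evict 3), frames=[4,2,1]
Total faults: 6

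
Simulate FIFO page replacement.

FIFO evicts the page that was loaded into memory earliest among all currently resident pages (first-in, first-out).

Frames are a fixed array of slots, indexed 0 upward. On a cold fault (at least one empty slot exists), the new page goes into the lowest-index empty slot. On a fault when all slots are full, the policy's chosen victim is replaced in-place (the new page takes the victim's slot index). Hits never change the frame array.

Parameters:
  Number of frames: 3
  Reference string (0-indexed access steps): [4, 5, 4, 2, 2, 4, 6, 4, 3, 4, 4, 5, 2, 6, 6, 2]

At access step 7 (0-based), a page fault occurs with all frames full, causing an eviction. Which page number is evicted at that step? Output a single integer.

Answer: 5

Derivation:
Step 0: ref 4 -> FAULT, frames=[4,-,-]
Step 1: ref 5 -> FAULT, frames=[4,5,-]
Step 2: ref 4 -> HIT, frames=[4,5,-]
Step 3: ref 2 -> FAULT, frames=[4,5,2]
Step 4: ref 2 -> HIT, frames=[4,5,2]
Step 5: ref 4 -> HIT, frames=[4,5,2]
Step 6: ref 6 -> FAULT, evict 4, frames=[6,5,2]
Step 7: ref 4 -> FAULT, evict 5, frames=[6,4,2]
At step 7: evicted page 5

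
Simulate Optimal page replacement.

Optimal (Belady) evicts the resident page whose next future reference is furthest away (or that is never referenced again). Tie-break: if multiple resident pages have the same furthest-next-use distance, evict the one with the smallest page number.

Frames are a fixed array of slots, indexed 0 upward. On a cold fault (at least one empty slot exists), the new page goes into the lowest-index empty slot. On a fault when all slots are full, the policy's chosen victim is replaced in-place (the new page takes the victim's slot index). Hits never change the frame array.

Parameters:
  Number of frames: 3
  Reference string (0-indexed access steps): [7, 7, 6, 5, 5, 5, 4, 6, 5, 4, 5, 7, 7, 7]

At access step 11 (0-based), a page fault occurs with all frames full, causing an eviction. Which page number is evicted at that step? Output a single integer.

Answer: 4

Derivation:
Step 0: ref 7 -> FAULT, frames=[7,-,-]
Step 1: ref 7 -> HIT, frames=[7,-,-]
Step 2: ref 6 -> FAULT, frames=[7,6,-]
Step 3: ref 5 -> FAULT, frames=[7,6,5]
Step 4: ref 5 -> HIT, frames=[7,6,5]
Step 5: ref 5 -> HIT, frames=[7,6,5]
Step 6: ref 4 -> FAULT, evict 7, frames=[4,6,5]
Step 7: ref 6 -> HIT, frames=[4,6,5]
Step 8: ref 5 -> HIT, frames=[4,6,5]
Step 9: ref 4 -> HIT, frames=[4,6,5]
Step 10: ref 5 -> HIT, frames=[4,6,5]
Step 11: ref 7 -> FAULT, evict 4, frames=[7,6,5]
At step 11: evicted page 4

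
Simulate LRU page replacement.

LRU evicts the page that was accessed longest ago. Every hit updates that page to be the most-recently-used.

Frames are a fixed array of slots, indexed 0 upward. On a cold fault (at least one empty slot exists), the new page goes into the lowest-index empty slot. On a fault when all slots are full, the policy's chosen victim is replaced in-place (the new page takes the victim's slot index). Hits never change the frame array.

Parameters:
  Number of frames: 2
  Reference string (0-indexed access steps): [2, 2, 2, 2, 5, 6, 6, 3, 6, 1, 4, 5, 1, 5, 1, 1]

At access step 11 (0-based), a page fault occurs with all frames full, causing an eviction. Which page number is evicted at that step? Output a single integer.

Step 0: ref 2 -> FAULT, frames=[2,-]
Step 1: ref 2 -> HIT, frames=[2,-]
Step 2: ref 2 -> HIT, frames=[2,-]
Step 3: ref 2 -> HIT, frames=[2,-]
Step 4: ref 5 -> FAULT, frames=[2,5]
Step 5: ref 6 -> FAULT, evict 2, frames=[6,5]
Step 6: ref 6 -> HIT, frames=[6,5]
Step 7: ref 3 -> FAULT, evict 5, frames=[6,3]
Step 8: ref 6 -> HIT, frames=[6,3]
Step 9: ref 1 -> FAULT, evict 3, frames=[6,1]
Step 10: ref 4 -> FAULT, evict 6, frames=[4,1]
Step 11: ref 5 -> FAULT, evict 1, frames=[4,5]
At step 11: evicted page 1

Answer: 1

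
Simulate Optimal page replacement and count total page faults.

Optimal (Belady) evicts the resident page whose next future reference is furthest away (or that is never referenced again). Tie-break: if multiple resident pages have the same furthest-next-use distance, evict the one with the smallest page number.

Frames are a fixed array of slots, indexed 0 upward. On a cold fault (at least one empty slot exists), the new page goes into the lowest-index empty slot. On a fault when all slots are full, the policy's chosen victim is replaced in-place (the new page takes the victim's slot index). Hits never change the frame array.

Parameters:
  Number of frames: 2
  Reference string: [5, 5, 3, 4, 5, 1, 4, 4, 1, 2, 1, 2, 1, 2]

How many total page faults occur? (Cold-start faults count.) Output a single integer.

Step 0: ref 5 → FAULT, frames=[5,-]
Step 1: ref 5 → HIT, frames=[5,-]
Step 2: ref 3 → FAULT, frames=[5,3]
Step 3: ref 4 → FAULT (evict 3), frames=[5,4]
Step 4: ref 5 → HIT, frames=[5,4]
Step 5: ref 1 → FAULT (evict 5), frames=[1,4]
Step 6: ref 4 → HIT, frames=[1,4]
Step 7: ref 4 → HIT, frames=[1,4]
Step 8: ref 1 → HIT, frames=[1,4]
Step 9: ref 2 → FAULT (evict 4), frames=[1,2]
Step 10: ref 1 → HIT, frames=[1,2]
Step 11: ref 2 → HIT, frames=[1,2]
Step 12: ref 1 → HIT, frames=[1,2]
Step 13: ref 2 → HIT, frames=[1,2]
Total faults: 5

Answer: 5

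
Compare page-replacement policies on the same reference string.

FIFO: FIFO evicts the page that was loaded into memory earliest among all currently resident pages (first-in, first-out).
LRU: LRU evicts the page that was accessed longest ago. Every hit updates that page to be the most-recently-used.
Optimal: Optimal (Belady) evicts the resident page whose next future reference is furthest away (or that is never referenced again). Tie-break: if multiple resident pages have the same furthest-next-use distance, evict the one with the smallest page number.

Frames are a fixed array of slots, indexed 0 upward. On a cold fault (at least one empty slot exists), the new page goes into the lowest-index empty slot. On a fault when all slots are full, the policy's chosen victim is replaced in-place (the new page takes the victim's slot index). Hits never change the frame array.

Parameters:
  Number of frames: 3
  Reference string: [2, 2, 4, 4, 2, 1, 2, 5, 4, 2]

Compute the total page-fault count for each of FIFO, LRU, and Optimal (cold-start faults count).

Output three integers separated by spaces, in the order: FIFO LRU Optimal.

Answer: 5 5 4

Derivation:
--- FIFO ---
  step 0: ref 2 -> FAULT, frames=[2,-,-] (faults so far: 1)
  step 1: ref 2 -> HIT, frames=[2,-,-] (faults so far: 1)
  step 2: ref 4 -> FAULT, frames=[2,4,-] (faults so far: 2)
  step 3: ref 4 -> HIT, frames=[2,4,-] (faults so far: 2)
  step 4: ref 2 -> HIT, frames=[2,4,-] (faults so far: 2)
  step 5: ref 1 -> FAULT, frames=[2,4,1] (faults so far: 3)
  step 6: ref 2 -> HIT, frames=[2,4,1] (faults so far: 3)
  step 7: ref 5 -> FAULT, evict 2, frames=[5,4,1] (faults so far: 4)
  step 8: ref 4 -> HIT, frames=[5,4,1] (faults so far: 4)
  step 9: ref 2 -> FAULT, evict 4, frames=[5,2,1] (faults so far: 5)
  FIFO total faults: 5
--- LRU ---
  step 0: ref 2 -> FAULT, frames=[2,-,-] (faults so far: 1)
  step 1: ref 2 -> HIT, frames=[2,-,-] (faults so far: 1)
  step 2: ref 4 -> FAULT, frames=[2,4,-] (faults so far: 2)
  step 3: ref 4 -> HIT, frames=[2,4,-] (faults so far: 2)
  step 4: ref 2 -> HIT, frames=[2,4,-] (faults so far: 2)
  step 5: ref 1 -> FAULT, frames=[2,4,1] (faults so far: 3)
  step 6: ref 2 -> HIT, frames=[2,4,1] (faults so far: 3)
  step 7: ref 5 -> FAULT, evict 4, frames=[2,5,1] (faults so far: 4)
  step 8: ref 4 -> FAULT, evict 1, frames=[2,5,4] (faults so far: 5)
  step 9: ref 2 -> HIT, frames=[2,5,4] (faults so far: 5)
  LRU total faults: 5
--- Optimal ---
  step 0: ref 2 -> FAULT, frames=[2,-,-] (faults so far: 1)
  step 1: ref 2 -> HIT, frames=[2,-,-] (faults so far: 1)
  step 2: ref 4 -> FAULT, frames=[2,4,-] (faults so far: 2)
  step 3: ref 4 -> HIT, frames=[2,4,-] (faults so far: 2)
  step 4: ref 2 -> HIT, frames=[2,4,-] (faults so far: 2)
  step 5: ref 1 -> FAULT, frames=[2,4,1] (faults so far: 3)
  step 6: ref 2 -> HIT, frames=[2,4,1] (faults so far: 3)
  step 7: ref 5 -> FAULT, evict 1, frames=[2,4,5] (faults so far: 4)
  step 8: ref 4 -> HIT, frames=[2,4,5] (faults so far: 4)
  step 9: ref 2 -> HIT, frames=[2,4,5] (faults so far: 4)
  Optimal total faults: 4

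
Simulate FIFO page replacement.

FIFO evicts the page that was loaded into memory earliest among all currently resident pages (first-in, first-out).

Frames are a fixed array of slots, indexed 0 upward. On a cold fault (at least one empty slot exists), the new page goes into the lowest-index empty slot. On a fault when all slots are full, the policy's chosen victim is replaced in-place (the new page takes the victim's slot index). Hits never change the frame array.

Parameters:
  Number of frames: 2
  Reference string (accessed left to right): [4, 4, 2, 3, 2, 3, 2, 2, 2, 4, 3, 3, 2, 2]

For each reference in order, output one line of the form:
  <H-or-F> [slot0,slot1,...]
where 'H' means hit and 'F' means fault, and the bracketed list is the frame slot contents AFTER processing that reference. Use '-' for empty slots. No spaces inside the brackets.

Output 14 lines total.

F [4,-]
H [4,-]
F [4,2]
F [3,2]
H [3,2]
H [3,2]
H [3,2]
H [3,2]
H [3,2]
F [3,4]
H [3,4]
H [3,4]
F [2,4]
H [2,4]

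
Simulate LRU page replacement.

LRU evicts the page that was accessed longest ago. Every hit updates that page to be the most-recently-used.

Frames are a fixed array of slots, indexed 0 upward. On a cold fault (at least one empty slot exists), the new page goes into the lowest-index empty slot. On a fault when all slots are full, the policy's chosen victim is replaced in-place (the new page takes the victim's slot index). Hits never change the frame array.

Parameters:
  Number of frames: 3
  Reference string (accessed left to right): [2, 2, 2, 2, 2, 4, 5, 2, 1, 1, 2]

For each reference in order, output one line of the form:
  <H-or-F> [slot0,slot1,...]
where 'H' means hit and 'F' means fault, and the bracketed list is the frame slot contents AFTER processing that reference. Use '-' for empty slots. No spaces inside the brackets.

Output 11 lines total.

F [2,-,-]
H [2,-,-]
H [2,-,-]
H [2,-,-]
H [2,-,-]
F [2,4,-]
F [2,4,5]
H [2,4,5]
F [2,1,5]
H [2,1,5]
H [2,1,5]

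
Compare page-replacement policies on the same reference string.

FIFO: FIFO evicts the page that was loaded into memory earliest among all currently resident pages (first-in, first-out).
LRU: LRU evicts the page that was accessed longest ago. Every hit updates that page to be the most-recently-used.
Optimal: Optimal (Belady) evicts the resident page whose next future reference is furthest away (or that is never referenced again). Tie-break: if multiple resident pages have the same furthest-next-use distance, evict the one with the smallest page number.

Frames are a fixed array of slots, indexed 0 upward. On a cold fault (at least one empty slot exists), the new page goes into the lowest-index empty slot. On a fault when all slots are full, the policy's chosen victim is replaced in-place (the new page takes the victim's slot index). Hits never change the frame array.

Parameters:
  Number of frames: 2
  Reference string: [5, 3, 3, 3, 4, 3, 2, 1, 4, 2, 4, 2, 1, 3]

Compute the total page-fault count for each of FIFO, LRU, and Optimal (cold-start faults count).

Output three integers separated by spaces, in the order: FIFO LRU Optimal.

--- FIFO ---
  step 0: ref 5 -> FAULT, frames=[5,-] (faults so far: 1)
  step 1: ref 3 -> FAULT, frames=[5,3] (faults so far: 2)
  step 2: ref 3 -> HIT, frames=[5,3] (faults so far: 2)
  step 3: ref 3 -> HIT, frames=[5,3] (faults so far: 2)
  step 4: ref 4 -> FAULT, evict 5, frames=[4,3] (faults so far: 3)
  step 5: ref 3 -> HIT, frames=[4,3] (faults so far: 3)
  step 6: ref 2 -> FAULT, evict 3, frames=[4,2] (faults so far: 4)
  step 7: ref 1 -> FAULT, evict 4, frames=[1,2] (faults so far: 5)
  step 8: ref 4 -> FAULT, evict 2, frames=[1,4] (faults so far: 6)
  step 9: ref 2 -> FAULT, evict 1, frames=[2,4] (faults so far: 7)
  step 10: ref 4 -> HIT, frames=[2,4] (faults so far: 7)
  step 11: ref 2 -> HIT, frames=[2,4] (faults so far: 7)
  step 12: ref 1 -> FAULT, evict 4, frames=[2,1] (faults so far: 8)
  step 13: ref 3 -> FAULT, evict 2, frames=[3,1] (faults so far: 9)
  FIFO total faults: 9
--- LRU ---
  step 0: ref 5 -> FAULT, frames=[5,-] (faults so far: 1)
  step 1: ref 3 -> FAULT, frames=[5,3] (faults so far: 2)
  step 2: ref 3 -> HIT, frames=[5,3] (faults so far: 2)
  step 3: ref 3 -> HIT, frames=[5,3] (faults so far: 2)
  step 4: ref 4 -> FAULT, evict 5, frames=[4,3] (faults so far: 3)
  step 5: ref 3 -> HIT, frames=[4,3] (faults so far: 3)
  step 6: ref 2 -> FAULT, evict 4, frames=[2,3] (faults so far: 4)
  step 7: ref 1 -> FAULT, evict 3, frames=[2,1] (faults so far: 5)
  step 8: ref 4 -> FAULT, evict 2, frames=[4,1] (faults so far: 6)
  step 9: ref 2 -> FAULT, evict 1, frames=[4,2] (faults so far: 7)
  step 10: ref 4 -> HIT, frames=[4,2] (faults so far: 7)
  step 11: ref 2 -> HIT, frames=[4,2] (faults so far: 7)
  step 12: ref 1 -> FAULT, evict 4, frames=[1,2] (faults so far: 8)
  step 13: ref 3 -> FAULT, evict 2, frames=[1,3] (faults so far: 9)
  LRU total faults: 9
--- Optimal ---
  step 0: ref 5 -> FAULT, frames=[5,-] (faults so far: 1)
  step 1: ref 3 -> FAULT, frames=[5,3] (faults so far: 2)
  step 2: ref 3 -> HIT, frames=[5,3] (faults so far: 2)
  step 3: ref 3 -> HIT, frames=[5,3] (faults so far: 2)
  step 4: ref 4 -> FAULT, evict 5, frames=[4,3] (faults so far: 3)
  step 5: ref 3 -> HIT, frames=[4,3] (faults so far: 3)
  step 6: ref 2 -> FAULT, evict 3, frames=[4,2] (faults so far: 4)
  step 7: ref 1 -> FAULT, evict 2, frames=[4,1] (faults so far: 5)
  step 8: ref 4 -> HIT, frames=[4,1] (faults so far: 5)
  step 9: ref 2 -> FAULT, evict 1, frames=[4,2] (faults so far: 6)
  step 10: ref 4 -> HIT, frames=[4,2] (faults so far: 6)
  step 11: ref 2 -> HIT, frames=[4,2] (faults so far: 6)
  step 12: ref 1 -> FAULT, evict 2, frames=[4,1] (faults so far: 7)
  step 13: ref 3 -> FAULT, evict 1, frames=[4,3] (faults so far: 8)
  Optimal total faults: 8

Answer: 9 9 8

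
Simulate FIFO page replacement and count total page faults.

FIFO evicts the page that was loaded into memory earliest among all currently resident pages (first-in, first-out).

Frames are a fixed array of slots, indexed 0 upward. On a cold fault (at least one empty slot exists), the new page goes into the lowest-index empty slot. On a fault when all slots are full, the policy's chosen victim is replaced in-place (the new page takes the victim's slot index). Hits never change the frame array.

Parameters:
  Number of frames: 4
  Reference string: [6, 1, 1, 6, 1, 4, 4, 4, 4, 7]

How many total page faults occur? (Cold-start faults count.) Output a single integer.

Step 0: ref 6 → FAULT, frames=[6,-,-,-]
Step 1: ref 1 → FAULT, frames=[6,1,-,-]
Step 2: ref 1 → HIT, frames=[6,1,-,-]
Step 3: ref 6 → HIT, frames=[6,1,-,-]
Step 4: ref 1 → HIT, frames=[6,1,-,-]
Step 5: ref 4 → FAULT, frames=[6,1,4,-]
Step 6: ref 4 → HIT, frames=[6,1,4,-]
Step 7: ref 4 → HIT, frames=[6,1,4,-]
Step 8: ref 4 → HIT, frames=[6,1,4,-]
Step 9: ref 7 → FAULT, frames=[6,1,4,7]
Total faults: 4

Answer: 4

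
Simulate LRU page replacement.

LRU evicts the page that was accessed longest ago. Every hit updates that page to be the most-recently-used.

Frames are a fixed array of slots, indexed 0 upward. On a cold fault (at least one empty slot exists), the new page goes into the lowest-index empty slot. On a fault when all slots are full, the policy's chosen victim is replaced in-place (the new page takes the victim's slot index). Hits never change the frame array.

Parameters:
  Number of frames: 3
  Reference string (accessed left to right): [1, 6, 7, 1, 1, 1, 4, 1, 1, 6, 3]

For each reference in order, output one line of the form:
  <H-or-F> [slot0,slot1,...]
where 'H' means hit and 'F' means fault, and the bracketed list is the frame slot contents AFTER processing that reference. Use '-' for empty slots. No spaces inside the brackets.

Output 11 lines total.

F [1,-,-]
F [1,6,-]
F [1,6,7]
H [1,6,7]
H [1,6,7]
H [1,6,7]
F [1,4,7]
H [1,4,7]
H [1,4,7]
F [1,4,6]
F [1,3,6]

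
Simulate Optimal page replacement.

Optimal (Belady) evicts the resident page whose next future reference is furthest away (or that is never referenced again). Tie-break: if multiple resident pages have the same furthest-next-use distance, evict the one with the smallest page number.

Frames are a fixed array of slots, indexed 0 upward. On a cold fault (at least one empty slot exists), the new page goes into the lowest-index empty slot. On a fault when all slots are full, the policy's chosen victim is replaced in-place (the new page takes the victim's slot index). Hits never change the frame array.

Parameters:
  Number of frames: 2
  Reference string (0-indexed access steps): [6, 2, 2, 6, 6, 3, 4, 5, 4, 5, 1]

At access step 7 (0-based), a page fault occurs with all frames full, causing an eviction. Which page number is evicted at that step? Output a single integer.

Step 0: ref 6 -> FAULT, frames=[6,-]
Step 1: ref 2 -> FAULT, frames=[6,2]
Step 2: ref 2 -> HIT, frames=[6,2]
Step 3: ref 6 -> HIT, frames=[6,2]
Step 4: ref 6 -> HIT, frames=[6,2]
Step 5: ref 3 -> FAULT, evict 2, frames=[6,3]
Step 6: ref 4 -> FAULT, evict 3, frames=[6,4]
Step 7: ref 5 -> FAULT, evict 6, frames=[5,4]
At step 7: evicted page 6

Answer: 6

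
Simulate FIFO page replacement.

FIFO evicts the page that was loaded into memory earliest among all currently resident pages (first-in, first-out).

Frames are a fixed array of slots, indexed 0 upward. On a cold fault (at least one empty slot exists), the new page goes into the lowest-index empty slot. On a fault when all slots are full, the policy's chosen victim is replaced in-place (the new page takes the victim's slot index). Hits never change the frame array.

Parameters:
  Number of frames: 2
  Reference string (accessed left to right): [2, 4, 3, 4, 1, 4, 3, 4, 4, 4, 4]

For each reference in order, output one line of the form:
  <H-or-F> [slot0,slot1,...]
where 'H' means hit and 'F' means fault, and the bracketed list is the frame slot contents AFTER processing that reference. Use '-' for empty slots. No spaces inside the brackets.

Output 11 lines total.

F [2,-]
F [2,4]
F [3,4]
H [3,4]
F [3,1]
F [4,1]
F [4,3]
H [4,3]
H [4,3]
H [4,3]
H [4,3]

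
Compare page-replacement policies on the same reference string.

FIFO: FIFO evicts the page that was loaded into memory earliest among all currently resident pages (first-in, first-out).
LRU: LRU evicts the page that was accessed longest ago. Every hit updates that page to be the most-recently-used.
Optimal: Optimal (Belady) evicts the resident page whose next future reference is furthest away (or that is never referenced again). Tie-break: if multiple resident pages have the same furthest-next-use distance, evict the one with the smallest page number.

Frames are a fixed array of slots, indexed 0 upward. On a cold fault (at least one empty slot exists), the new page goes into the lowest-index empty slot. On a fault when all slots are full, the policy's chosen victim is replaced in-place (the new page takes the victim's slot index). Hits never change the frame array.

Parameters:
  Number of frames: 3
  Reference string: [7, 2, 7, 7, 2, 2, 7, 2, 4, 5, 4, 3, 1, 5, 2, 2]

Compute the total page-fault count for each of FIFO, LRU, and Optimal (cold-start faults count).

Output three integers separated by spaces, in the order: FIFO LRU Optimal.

Answer: 7 8 6

Derivation:
--- FIFO ---
  step 0: ref 7 -> FAULT, frames=[7,-,-] (faults so far: 1)
  step 1: ref 2 -> FAULT, frames=[7,2,-] (faults so far: 2)
  step 2: ref 7 -> HIT, frames=[7,2,-] (faults so far: 2)
  step 3: ref 7 -> HIT, frames=[7,2,-] (faults so far: 2)
  step 4: ref 2 -> HIT, frames=[7,2,-] (faults so far: 2)
  step 5: ref 2 -> HIT, frames=[7,2,-] (faults so far: 2)
  step 6: ref 7 -> HIT, frames=[7,2,-] (faults so far: 2)
  step 7: ref 2 -> HIT, frames=[7,2,-] (faults so far: 2)
  step 8: ref 4 -> FAULT, frames=[7,2,4] (faults so far: 3)
  step 9: ref 5 -> FAULT, evict 7, frames=[5,2,4] (faults so far: 4)
  step 10: ref 4 -> HIT, frames=[5,2,4] (faults so far: 4)
  step 11: ref 3 -> FAULT, evict 2, frames=[5,3,4] (faults so far: 5)
  step 12: ref 1 -> FAULT, evict 4, frames=[5,3,1] (faults so far: 6)
  step 13: ref 5 -> HIT, frames=[5,3,1] (faults so far: 6)
  step 14: ref 2 -> FAULT, evict 5, frames=[2,3,1] (faults so far: 7)
  step 15: ref 2 -> HIT, frames=[2,3,1] (faults so far: 7)
  FIFO total faults: 7
--- LRU ---
  step 0: ref 7 -> FAULT, frames=[7,-,-] (faults so far: 1)
  step 1: ref 2 -> FAULT, frames=[7,2,-] (faults so far: 2)
  step 2: ref 7 -> HIT, frames=[7,2,-] (faults so far: 2)
  step 3: ref 7 -> HIT, frames=[7,2,-] (faults so far: 2)
  step 4: ref 2 -> HIT, frames=[7,2,-] (faults so far: 2)
  step 5: ref 2 -> HIT, frames=[7,2,-] (faults so far: 2)
  step 6: ref 7 -> HIT, frames=[7,2,-] (faults so far: 2)
  step 7: ref 2 -> HIT, frames=[7,2,-] (faults so far: 2)
  step 8: ref 4 -> FAULT, frames=[7,2,4] (faults so far: 3)
  step 9: ref 5 -> FAULT, evict 7, frames=[5,2,4] (faults so far: 4)
  step 10: ref 4 -> HIT, frames=[5,2,4] (faults so far: 4)
  step 11: ref 3 -> FAULT, evict 2, frames=[5,3,4] (faults so far: 5)
  step 12: ref 1 -> FAULT, evict 5, frames=[1,3,4] (faults so far: 6)
  step 13: ref 5 -> FAULT, evict 4, frames=[1,3,5] (faults so far: 7)
  step 14: ref 2 -> FAULT, evict 3, frames=[1,2,5] (faults so far: 8)
  step 15: ref 2 -> HIT, frames=[1,2,5] (faults so far: 8)
  LRU total faults: 8
--- Optimal ---
  step 0: ref 7 -> FAULT, frames=[7,-,-] (faults so far: 1)
  step 1: ref 2 -> FAULT, frames=[7,2,-] (faults so far: 2)
  step 2: ref 7 -> HIT, frames=[7,2,-] (faults so far: 2)
  step 3: ref 7 -> HIT, frames=[7,2,-] (faults so far: 2)
  step 4: ref 2 -> HIT, frames=[7,2,-] (faults so far: 2)
  step 5: ref 2 -> HIT, frames=[7,2,-] (faults so far: 2)
  step 6: ref 7 -> HIT, frames=[7,2,-] (faults so far: 2)
  step 7: ref 2 -> HIT, frames=[7,2,-] (faults so far: 2)
  step 8: ref 4 -> FAULT, frames=[7,2,4] (faults so far: 3)
  step 9: ref 5 -> FAULT, evict 7, frames=[5,2,4] (faults so far: 4)
  step 10: ref 4 -> HIT, frames=[5,2,4] (faults so far: 4)
  step 11: ref 3 -> FAULT, evict 4, frames=[5,2,3] (faults so far: 5)
  step 12: ref 1 -> FAULT, evict 3, frames=[5,2,1] (faults so far: 6)
  step 13: ref 5 -> HIT, frames=[5,2,1] (faults so far: 6)
  step 14: ref 2 -> HIT, frames=[5,2,1] (faults so far: 6)
  step 15: ref 2 -> HIT, frames=[5,2,1] (faults so far: 6)
  Optimal total faults: 6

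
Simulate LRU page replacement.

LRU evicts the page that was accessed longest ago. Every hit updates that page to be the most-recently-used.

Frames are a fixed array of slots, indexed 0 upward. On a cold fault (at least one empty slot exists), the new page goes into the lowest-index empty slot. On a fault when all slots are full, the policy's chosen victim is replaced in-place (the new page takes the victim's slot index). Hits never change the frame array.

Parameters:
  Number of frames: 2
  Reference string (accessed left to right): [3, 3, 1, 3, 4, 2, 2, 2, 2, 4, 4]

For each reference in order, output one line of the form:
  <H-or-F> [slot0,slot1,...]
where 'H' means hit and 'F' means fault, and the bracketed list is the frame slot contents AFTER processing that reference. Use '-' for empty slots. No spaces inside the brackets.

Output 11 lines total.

F [3,-]
H [3,-]
F [3,1]
H [3,1]
F [3,4]
F [2,4]
H [2,4]
H [2,4]
H [2,4]
H [2,4]
H [2,4]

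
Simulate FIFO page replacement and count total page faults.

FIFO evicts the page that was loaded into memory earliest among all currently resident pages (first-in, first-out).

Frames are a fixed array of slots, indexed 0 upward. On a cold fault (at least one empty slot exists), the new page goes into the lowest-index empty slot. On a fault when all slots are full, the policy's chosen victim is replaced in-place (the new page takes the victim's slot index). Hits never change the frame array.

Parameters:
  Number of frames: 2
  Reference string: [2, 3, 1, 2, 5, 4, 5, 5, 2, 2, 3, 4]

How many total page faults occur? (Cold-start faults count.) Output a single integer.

Answer: 9

Derivation:
Step 0: ref 2 → FAULT, frames=[2,-]
Step 1: ref 3 → FAULT, frames=[2,3]
Step 2: ref 1 → FAULT (evict 2), frames=[1,3]
Step 3: ref 2 → FAULT (evict 3), frames=[1,2]
Step 4: ref 5 → FAULT (evict 1), frames=[5,2]
Step 5: ref 4 → FAULT (evict 2), frames=[5,4]
Step 6: ref 5 → HIT, frames=[5,4]
Step 7: ref 5 → HIT, frames=[5,4]
Step 8: ref 2 → FAULT (evict 5), frames=[2,4]
Step 9: ref 2 → HIT, frames=[2,4]
Step 10: ref 3 → FAULT (evict 4), frames=[2,3]
Step 11: ref 4 → FAULT (evict 2), frames=[4,3]
Total faults: 9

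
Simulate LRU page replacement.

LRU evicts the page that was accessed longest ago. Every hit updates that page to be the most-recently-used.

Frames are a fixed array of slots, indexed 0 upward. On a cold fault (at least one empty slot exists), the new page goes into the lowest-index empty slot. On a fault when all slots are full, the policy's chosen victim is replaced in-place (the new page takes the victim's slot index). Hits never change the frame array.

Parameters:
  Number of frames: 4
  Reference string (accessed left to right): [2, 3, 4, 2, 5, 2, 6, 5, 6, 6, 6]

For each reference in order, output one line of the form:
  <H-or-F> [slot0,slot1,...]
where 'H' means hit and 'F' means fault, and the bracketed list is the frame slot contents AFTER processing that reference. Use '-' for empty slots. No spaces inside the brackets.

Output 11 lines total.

F [2,-,-,-]
F [2,3,-,-]
F [2,3,4,-]
H [2,3,4,-]
F [2,3,4,5]
H [2,3,4,5]
F [2,6,4,5]
H [2,6,4,5]
H [2,6,4,5]
H [2,6,4,5]
H [2,6,4,5]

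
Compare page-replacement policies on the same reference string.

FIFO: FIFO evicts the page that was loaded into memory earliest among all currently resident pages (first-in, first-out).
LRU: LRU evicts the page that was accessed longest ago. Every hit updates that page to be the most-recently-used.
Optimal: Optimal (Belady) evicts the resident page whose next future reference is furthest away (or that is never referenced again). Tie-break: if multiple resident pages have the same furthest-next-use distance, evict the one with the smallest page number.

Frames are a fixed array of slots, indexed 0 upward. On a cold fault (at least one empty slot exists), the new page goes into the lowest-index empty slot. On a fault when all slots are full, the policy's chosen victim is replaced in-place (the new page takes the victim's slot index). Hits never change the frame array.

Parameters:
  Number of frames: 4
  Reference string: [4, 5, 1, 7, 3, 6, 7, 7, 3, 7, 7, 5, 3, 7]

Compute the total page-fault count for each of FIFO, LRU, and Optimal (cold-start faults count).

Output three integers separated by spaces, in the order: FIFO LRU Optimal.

Answer: 7 7 6

Derivation:
--- FIFO ---
  step 0: ref 4 -> FAULT, frames=[4,-,-,-] (faults so far: 1)
  step 1: ref 5 -> FAULT, frames=[4,5,-,-] (faults so far: 2)
  step 2: ref 1 -> FAULT, frames=[4,5,1,-] (faults so far: 3)
  step 3: ref 7 -> FAULT, frames=[4,5,1,7] (faults so far: 4)
  step 4: ref 3 -> FAULT, evict 4, frames=[3,5,1,7] (faults so far: 5)
  step 5: ref 6 -> FAULT, evict 5, frames=[3,6,1,7] (faults so far: 6)
  step 6: ref 7 -> HIT, frames=[3,6,1,7] (faults so far: 6)
  step 7: ref 7 -> HIT, frames=[3,6,1,7] (faults so far: 6)
  step 8: ref 3 -> HIT, frames=[3,6,1,7] (faults so far: 6)
  step 9: ref 7 -> HIT, frames=[3,6,1,7] (faults so far: 6)
  step 10: ref 7 -> HIT, frames=[3,6,1,7] (faults so far: 6)
  step 11: ref 5 -> FAULT, evict 1, frames=[3,6,5,7] (faults so far: 7)
  step 12: ref 3 -> HIT, frames=[3,6,5,7] (faults so far: 7)
  step 13: ref 7 -> HIT, frames=[3,6,5,7] (faults so far: 7)
  FIFO total faults: 7
--- LRU ---
  step 0: ref 4 -> FAULT, frames=[4,-,-,-] (faults so far: 1)
  step 1: ref 5 -> FAULT, frames=[4,5,-,-] (faults so far: 2)
  step 2: ref 1 -> FAULT, frames=[4,5,1,-] (faults so far: 3)
  step 3: ref 7 -> FAULT, frames=[4,5,1,7] (faults so far: 4)
  step 4: ref 3 -> FAULT, evict 4, frames=[3,5,1,7] (faults so far: 5)
  step 5: ref 6 -> FAULT, evict 5, frames=[3,6,1,7] (faults so far: 6)
  step 6: ref 7 -> HIT, frames=[3,6,1,7] (faults so far: 6)
  step 7: ref 7 -> HIT, frames=[3,6,1,7] (faults so far: 6)
  step 8: ref 3 -> HIT, frames=[3,6,1,7] (faults so far: 6)
  step 9: ref 7 -> HIT, frames=[3,6,1,7] (faults so far: 6)
  step 10: ref 7 -> HIT, frames=[3,6,1,7] (faults so far: 6)
  step 11: ref 5 -> FAULT, evict 1, frames=[3,6,5,7] (faults so far: 7)
  step 12: ref 3 -> HIT, frames=[3,6,5,7] (faults so far: 7)
  step 13: ref 7 -> HIT, frames=[3,6,5,7] (faults so far: 7)
  LRU total faults: 7
--- Optimal ---
  step 0: ref 4 -> FAULT, frames=[4,-,-,-] (faults so far: 1)
  step 1: ref 5 -> FAULT, frames=[4,5,-,-] (faults so far: 2)
  step 2: ref 1 -> FAULT, frames=[4,5,1,-] (faults so far: 3)
  step 3: ref 7 -> FAULT, frames=[4,5,1,7] (faults so far: 4)
  step 4: ref 3 -> FAULT, evict 1, frames=[4,5,3,7] (faults so far: 5)
  step 5: ref 6 -> FAULT, evict 4, frames=[6,5,3,7] (faults so far: 6)
  step 6: ref 7 -> HIT, frames=[6,5,3,7] (faults so far: 6)
  step 7: ref 7 -> HIT, frames=[6,5,3,7] (faults so far: 6)
  step 8: ref 3 -> HIT, frames=[6,5,3,7] (faults so far: 6)
  step 9: ref 7 -> HIT, frames=[6,5,3,7] (faults so far: 6)
  step 10: ref 7 -> HIT, frames=[6,5,3,7] (faults so far: 6)
  step 11: ref 5 -> HIT, frames=[6,5,3,7] (faults so far: 6)
  step 12: ref 3 -> HIT, frames=[6,5,3,7] (faults so far: 6)
  step 13: ref 7 -> HIT, frames=[6,5,3,7] (faults so far: 6)
  Optimal total faults: 6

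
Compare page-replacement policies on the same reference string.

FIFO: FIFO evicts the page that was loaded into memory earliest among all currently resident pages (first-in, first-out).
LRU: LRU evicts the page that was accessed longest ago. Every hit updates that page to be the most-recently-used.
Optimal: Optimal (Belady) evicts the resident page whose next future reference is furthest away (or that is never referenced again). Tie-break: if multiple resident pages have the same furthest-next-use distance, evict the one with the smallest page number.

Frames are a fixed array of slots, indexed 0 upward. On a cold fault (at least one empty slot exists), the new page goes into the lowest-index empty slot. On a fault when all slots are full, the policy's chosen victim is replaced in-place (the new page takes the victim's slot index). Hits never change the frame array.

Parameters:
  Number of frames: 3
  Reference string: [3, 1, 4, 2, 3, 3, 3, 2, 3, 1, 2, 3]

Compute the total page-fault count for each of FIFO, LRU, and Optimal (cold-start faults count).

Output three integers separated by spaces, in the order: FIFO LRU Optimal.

Answer: 6 6 4

Derivation:
--- FIFO ---
  step 0: ref 3 -> FAULT, frames=[3,-,-] (faults so far: 1)
  step 1: ref 1 -> FAULT, frames=[3,1,-] (faults so far: 2)
  step 2: ref 4 -> FAULT, frames=[3,1,4] (faults so far: 3)
  step 3: ref 2 -> FAULT, evict 3, frames=[2,1,4] (faults so far: 4)
  step 4: ref 3 -> FAULT, evict 1, frames=[2,3,4] (faults so far: 5)
  step 5: ref 3 -> HIT, frames=[2,3,4] (faults so far: 5)
  step 6: ref 3 -> HIT, frames=[2,3,4] (faults so far: 5)
  step 7: ref 2 -> HIT, frames=[2,3,4] (faults so far: 5)
  step 8: ref 3 -> HIT, frames=[2,3,4] (faults so far: 5)
  step 9: ref 1 -> FAULT, evict 4, frames=[2,3,1] (faults so far: 6)
  step 10: ref 2 -> HIT, frames=[2,3,1] (faults so far: 6)
  step 11: ref 3 -> HIT, frames=[2,3,1] (faults so far: 6)
  FIFO total faults: 6
--- LRU ---
  step 0: ref 3 -> FAULT, frames=[3,-,-] (faults so far: 1)
  step 1: ref 1 -> FAULT, frames=[3,1,-] (faults so far: 2)
  step 2: ref 4 -> FAULT, frames=[3,1,4] (faults so far: 3)
  step 3: ref 2 -> FAULT, evict 3, frames=[2,1,4] (faults so far: 4)
  step 4: ref 3 -> FAULT, evict 1, frames=[2,3,4] (faults so far: 5)
  step 5: ref 3 -> HIT, frames=[2,3,4] (faults so far: 5)
  step 6: ref 3 -> HIT, frames=[2,3,4] (faults so far: 5)
  step 7: ref 2 -> HIT, frames=[2,3,4] (faults so far: 5)
  step 8: ref 3 -> HIT, frames=[2,3,4] (faults so far: 5)
  step 9: ref 1 -> FAULT, evict 4, frames=[2,3,1] (faults so far: 6)
  step 10: ref 2 -> HIT, frames=[2,3,1] (faults so far: 6)
  step 11: ref 3 -> HIT, frames=[2,3,1] (faults so far: 6)
  LRU total faults: 6
--- Optimal ---
  step 0: ref 3 -> FAULT, frames=[3,-,-] (faults so far: 1)
  step 1: ref 1 -> FAULT, frames=[3,1,-] (faults so far: 2)
  step 2: ref 4 -> FAULT, frames=[3,1,4] (faults so far: 3)
  step 3: ref 2 -> FAULT, evict 4, frames=[3,1,2] (faults so far: 4)
  step 4: ref 3 -> HIT, frames=[3,1,2] (faults so far: 4)
  step 5: ref 3 -> HIT, frames=[3,1,2] (faults so far: 4)
  step 6: ref 3 -> HIT, frames=[3,1,2] (faults so far: 4)
  step 7: ref 2 -> HIT, frames=[3,1,2] (faults so far: 4)
  step 8: ref 3 -> HIT, frames=[3,1,2] (faults so far: 4)
  step 9: ref 1 -> HIT, frames=[3,1,2] (faults so far: 4)
  step 10: ref 2 -> HIT, frames=[3,1,2] (faults so far: 4)
  step 11: ref 3 -> HIT, frames=[3,1,2] (faults so far: 4)
  Optimal total faults: 4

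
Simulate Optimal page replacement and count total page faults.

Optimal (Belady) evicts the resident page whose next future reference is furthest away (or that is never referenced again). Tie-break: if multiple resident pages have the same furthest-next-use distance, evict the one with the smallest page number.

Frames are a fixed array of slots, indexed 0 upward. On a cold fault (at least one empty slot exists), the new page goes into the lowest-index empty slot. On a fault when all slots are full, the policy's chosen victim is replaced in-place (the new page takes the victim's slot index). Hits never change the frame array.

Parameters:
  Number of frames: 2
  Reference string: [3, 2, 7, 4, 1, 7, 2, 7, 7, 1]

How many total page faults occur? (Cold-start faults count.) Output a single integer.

Answer: 7

Derivation:
Step 0: ref 3 → FAULT, frames=[3,-]
Step 1: ref 2 → FAULT, frames=[3,2]
Step 2: ref 7 → FAULT (evict 3), frames=[7,2]
Step 3: ref 4 → FAULT (evict 2), frames=[7,4]
Step 4: ref 1 → FAULT (evict 4), frames=[7,1]
Step 5: ref 7 → HIT, frames=[7,1]
Step 6: ref 2 → FAULT (evict 1), frames=[7,2]
Step 7: ref 7 → HIT, frames=[7,2]
Step 8: ref 7 → HIT, frames=[7,2]
Step 9: ref 1 → FAULT (evict 2), frames=[7,1]
Total faults: 7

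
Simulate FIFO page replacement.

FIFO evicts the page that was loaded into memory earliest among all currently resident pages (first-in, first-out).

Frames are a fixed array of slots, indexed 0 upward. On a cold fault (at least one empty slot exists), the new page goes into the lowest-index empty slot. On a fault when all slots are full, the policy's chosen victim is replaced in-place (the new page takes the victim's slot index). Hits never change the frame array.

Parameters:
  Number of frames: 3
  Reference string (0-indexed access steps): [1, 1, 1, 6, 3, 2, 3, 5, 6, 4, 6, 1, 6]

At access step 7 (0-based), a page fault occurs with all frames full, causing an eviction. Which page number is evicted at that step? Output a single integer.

Step 0: ref 1 -> FAULT, frames=[1,-,-]
Step 1: ref 1 -> HIT, frames=[1,-,-]
Step 2: ref 1 -> HIT, frames=[1,-,-]
Step 3: ref 6 -> FAULT, frames=[1,6,-]
Step 4: ref 3 -> FAULT, frames=[1,6,3]
Step 5: ref 2 -> FAULT, evict 1, frames=[2,6,3]
Step 6: ref 3 -> HIT, frames=[2,6,3]
Step 7: ref 5 -> FAULT, evict 6, frames=[2,5,3]
At step 7: evicted page 6

Answer: 6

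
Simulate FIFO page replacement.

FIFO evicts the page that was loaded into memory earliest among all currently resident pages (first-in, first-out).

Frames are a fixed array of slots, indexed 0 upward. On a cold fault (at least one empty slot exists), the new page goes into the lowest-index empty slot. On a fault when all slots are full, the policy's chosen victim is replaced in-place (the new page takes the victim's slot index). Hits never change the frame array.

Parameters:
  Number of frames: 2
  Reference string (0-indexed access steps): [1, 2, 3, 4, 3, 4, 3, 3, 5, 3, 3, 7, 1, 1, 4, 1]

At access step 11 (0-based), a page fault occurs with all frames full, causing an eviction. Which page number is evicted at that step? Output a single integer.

Answer: 5

Derivation:
Step 0: ref 1 -> FAULT, frames=[1,-]
Step 1: ref 2 -> FAULT, frames=[1,2]
Step 2: ref 3 -> FAULT, evict 1, frames=[3,2]
Step 3: ref 4 -> FAULT, evict 2, frames=[3,4]
Step 4: ref 3 -> HIT, frames=[3,4]
Step 5: ref 4 -> HIT, frames=[3,4]
Step 6: ref 3 -> HIT, frames=[3,4]
Step 7: ref 3 -> HIT, frames=[3,4]
Step 8: ref 5 -> FAULT, evict 3, frames=[5,4]
Step 9: ref 3 -> FAULT, evict 4, frames=[5,3]
Step 10: ref 3 -> HIT, frames=[5,3]
Step 11: ref 7 -> FAULT, evict 5, frames=[7,3]
At step 11: evicted page 5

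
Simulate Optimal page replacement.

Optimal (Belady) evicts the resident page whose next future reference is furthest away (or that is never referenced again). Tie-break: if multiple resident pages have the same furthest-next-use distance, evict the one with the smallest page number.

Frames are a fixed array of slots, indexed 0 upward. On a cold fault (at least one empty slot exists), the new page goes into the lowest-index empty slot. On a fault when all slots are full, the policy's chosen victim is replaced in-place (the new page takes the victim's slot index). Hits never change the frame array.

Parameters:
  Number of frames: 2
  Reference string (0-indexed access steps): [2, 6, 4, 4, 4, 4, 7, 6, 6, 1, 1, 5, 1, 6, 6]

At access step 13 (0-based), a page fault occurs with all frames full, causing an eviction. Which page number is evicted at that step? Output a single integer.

Answer: 1

Derivation:
Step 0: ref 2 -> FAULT, frames=[2,-]
Step 1: ref 6 -> FAULT, frames=[2,6]
Step 2: ref 4 -> FAULT, evict 2, frames=[4,6]
Step 3: ref 4 -> HIT, frames=[4,6]
Step 4: ref 4 -> HIT, frames=[4,6]
Step 5: ref 4 -> HIT, frames=[4,6]
Step 6: ref 7 -> FAULT, evict 4, frames=[7,6]
Step 7: ref 6 -> HIT, frames=[7,6]
Step 8: ref 6 -> HIT, frames=[7,6]
Step 9: ref 1 -> FAULT, evict 7, frames=[1,6]
Step 10: ref 1 -> HIT, frames=[1,6]
Step 11: ref 5 -> FAULT, evict 6, frames=[1,5]
Step 12: ref 1 -> HIT, frames=[1,5]
Step 13: ref 6 -> FAULT, evict 1, frames=[6,5]
At step 13: evicted page 1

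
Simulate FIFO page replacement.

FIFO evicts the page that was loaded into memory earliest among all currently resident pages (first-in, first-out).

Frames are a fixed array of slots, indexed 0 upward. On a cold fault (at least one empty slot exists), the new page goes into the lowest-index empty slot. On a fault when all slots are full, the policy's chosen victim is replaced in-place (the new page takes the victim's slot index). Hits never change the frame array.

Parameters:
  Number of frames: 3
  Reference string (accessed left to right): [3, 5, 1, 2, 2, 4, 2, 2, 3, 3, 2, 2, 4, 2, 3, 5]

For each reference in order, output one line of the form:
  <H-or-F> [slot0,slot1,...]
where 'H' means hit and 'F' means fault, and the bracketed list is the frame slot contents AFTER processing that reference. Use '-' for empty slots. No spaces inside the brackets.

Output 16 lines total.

F [3,-,-]
F [3,5,-]
F [3,5,1]
F [2,5,1]
H [2,5,1]
F [2,4,1]
H [2,4,1]
H [2,4,1]
F [2,4,3]
H [2,4,3]
H [2,4,3]
H [2,4,3]
H [2,4,3]
H [2,4,3]
H [2,4,3]
F [5,4,3]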